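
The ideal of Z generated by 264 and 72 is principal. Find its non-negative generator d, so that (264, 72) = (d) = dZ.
In the PID Z, (a, b) is generated by gcd(a, b). Compute gcd(264, 72) with the extended Euclidean algorithm, tracking rows (r, s, t) with s·264 + t·72 = r:
  row A: (264, 1, 0)   [1·264 + 0·72 = 264]
  row B: (72, 0, 1)   [0·264 + 1·72 = 72]
  264 = 3·72 + 48   → row C = row A − 3·row B = (48, 1, −3)   [check: 1·264 − 3·72 = 48]
  72 = 1·48 + 24   → row D = row B − 1·row C = (24, −1, 4)   [check: −1·264 + 4·72 = 24]
  48 = 2·24 + 0   → remainder 0, stop. gcd = 24 (last nonzero row D).
So gcd(264, 72) = 24, with Bézout identity −1·264 + 4·72 = 24. Containment (⊇): the Bézout identity exhibits 24 as an element of (264, 72), giving (24) ⊆ (264, 72). Containment (⊆): since 24 | 264 and 24 | 72 (264 = 24·11, 72 = 24·3), every Z-linear combination of 264 and 72 is divisible by 24, so (264, 72) ⊆ (24). Therefore (264, 72) = (24), d = 24.

Final answer: (264, 72) = (24); d = 24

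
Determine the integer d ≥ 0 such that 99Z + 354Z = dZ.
(99, 354) = (3); d = 3

In the PID Z, (a, b) is generated by gcd(a, b). Compute gcd(354, 99) with the extended Euclidean algorithm, tracking rows (r, s, t) with s·354 + t·99 = r:
  row A: (354, 1, 0)   [1·354 + 0·99 = 354]
  row B: (99, 0, 1)   [0·354 + 1·99 = 99]
  354 = 3·99 + 57   → row C = row A − 3·row B = (57, 1, −3)   [check: 1·354 − 3·99 = 57]
  99 = 1·57 + 42   → row D = row B − 1·row C = (42, −1, 4)   [check: −1·354 + 4·99 = 42]
  57 = 1·42 + 15   → row E = row C − 1·row D = (15, 2, −7)   [check: 2·354 − 7·99 = 15]
  42 = 2·15 + 12   → row F = row D − 2·row E = (12, −5, 18)   [check: −5·354 + 18·99 = 12]
  15 = 1·12 + 3   → row G = row E − 1·row F = (3, 7, −25)   [check: 7·354 − 25·99 = 3]
  12 = 4·3 + 0   → remainder 0, stop. gcd = 3 (last nonzero row G).
So gcd(99, 354) = 3, with Bézout identity 7·354 − 25·99 = 3. Containment (⊇): the Bézout identity exhibits 3 as an element of (99, 354), giving (3) ⊆ (99, 354). Containment (⊆): since 3 | 99 and 3 | 354 (99 = 3·33, 354 = 3·118), every Z-linear combination of 99 and 354 is divisible by 3, so (99, 354) ⊆ (3). Therefore (99, 354) = (3), d = 3.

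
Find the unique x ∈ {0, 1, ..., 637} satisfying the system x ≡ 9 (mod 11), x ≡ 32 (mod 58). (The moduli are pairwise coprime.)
The moduli 11, 58 are pairwise coprime, so by the CRT there is a unique solution mod 11·58 = 638.
Solve by successive substitution. Start with x ≡ 9 (mod 11).
  Combine with x ≡ 32 (mod 58): write x = 9 + 11·t and require 9 + 11·t ≡ 32 (mod 58), i.e. 11·t ≡ 32 − 9 ≡ 23 (mod 58). Since 11^(−1) ≡ 37 (mod 58), t ≡ 37·23 ≡ 39 (mod 58). So x ≡ 9 + 11·39 = 438 (mod 638).
Unique solution in [0, 638): x = 438.

Final answer: x ≡ 438 (mod 638); the representative in [0, 638) is 438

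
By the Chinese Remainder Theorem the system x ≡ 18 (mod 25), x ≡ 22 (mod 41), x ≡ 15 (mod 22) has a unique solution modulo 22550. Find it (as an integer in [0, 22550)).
x ≡ 11543 (mod 22550); the representative in [0, 22550) is 11543

The moduli 25, 41, 22 are pairwise coprime, so by the CRT there is a unique solution mod 25·41·22 = 22550.
Solve by successive substitution. Start with x ≡ 18 (mod 25).
  Combine with x ≡ 22 (mod 41): write x = 18 + 25·t and require 18 + 25·t ≡ 22 (mod 41), i.e. 25·t ≡ 22 − 18 ≡ 4 (mod 41). Since 25^(−1) ≡ 23 (mod 41), t ≡ 23·4 ≡ 10 (mod 41). So x ≡ 18 + 25·10 = 268 (mod 1025).
  Combine with x ≡ 15 (mod 22): write x = 268 + 1025·t and require 268 + 1025·t ≡ 15 (mod 22), i.e. 1025·t ≡ 15 − 268 ≡ 11 (mod 22). Since 1025^(−1) ≡ 17 (mod 22) (1025 ≡ 13 (mod 22)), t ≡ 17·11 ≡ 11 (mod 22). So x ≡ 268 + 1025·11 = 11543 (mod 22550).
Unique solution in [0, 22550): x = 11543.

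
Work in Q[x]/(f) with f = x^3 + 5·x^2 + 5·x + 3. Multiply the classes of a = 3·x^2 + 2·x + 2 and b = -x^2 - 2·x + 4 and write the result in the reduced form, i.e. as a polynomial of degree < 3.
First multiply in Q[x] without reducing: a · b = -3·x^4 - 8·x^3 + 6·x^2 + 4·x + 8. Now divide by f(x) = x^3 + 5·x^2 + 5·x + 3, eliminating the leading term at each step:
  leading term -3·x^4: subtract (-3·x)·f(x) = -3·x^4 - 15·x^3 - 15·x^2 - 9·x, leaving 7·x^3 + 21·x^2 + 13·x + 8
  leading term 7·x^3: subtract (7)·f(x) = 7·x^3 + 35·x^2 + 35·x + 21, leaving -14·x^2 - 22·x - 13
The degree is now < 3, so this is the remainder. Hence a · b ≡ -14·x^2 - 22·x - 13 in Q[x]/(f).

Final answer: a · b ≡ -14·x^2 - 22·x - 13 (mod f(x))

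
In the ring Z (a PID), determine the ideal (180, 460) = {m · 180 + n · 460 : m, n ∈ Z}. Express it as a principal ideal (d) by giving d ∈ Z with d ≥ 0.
(180, 460) = (20); d = 20

In the PID Z, (a, b) is generated by gcd(a, b). Compute gcd(460, 180) with the extended Euclidean algorithm, tracking rows (r, s, t) with s·460 + t·180 = r:
  row A: (460, 1, 0)   [1·460 + 0·180 = 460]
  row B: (180, 0, 1)   [0·460 + 1·180 = 180]
  460 = 2·180 + 100   → row C = row A − 2·row B = (100, 1, −2)   [check: 1·460 − 2·180 = 100]
  180 = 1·100 + 80   → row D = row B − 1·row C = (80, −1, 3)   [check: −1·460 + 3·180 = 80]
  100 = 1·80 + 20   → row E = row C − 1·row D = (20, 2, −5)   [check: 2·460 − 5·180 = 20]
  80 = 4·20 + 0   → remainder 0, stop. gcd = 20 (last nonzero row E).
So gcd(180, 460) = 20, with Bézout identity 2·460 − 5·180 = 20. Containment (⊇): the Bézout identity exhibits 20 as an element of (180, 460), giving (20) ⊆ (180, 460). Containment (⊆): since 20 | 180 and 20 | 460 (180 = 20·9, 460 = 20·23), every Z-linear combination of 180 and 460 is divisible by 20, so (180, 460) ⊆ (20). Therefore (180, 460) = (20), d = 20.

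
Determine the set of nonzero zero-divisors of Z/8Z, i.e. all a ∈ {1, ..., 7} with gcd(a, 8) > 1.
An element a ∈ Z/8Z (with a ≠ 0) is a zero-divisor iff gcd(a, 8) > 1 (because a is a unit precisely when gcd(a, n) = 1, and in Z/nZ every nonzero, non-unit element is a zero-divisor). Scan a = 1, ..., 7 and keep those with gcd(a, 8) > 1:
  gcd(2, 8) = 2, gcd(4, 8) = 4, gcd(6, 8) = 2.
All other a ∈ {1, ..., 7} have gcd(a, 8) = 1 and are units. So the nonzero zero-divisors are exactly the 3 values of a appearing in this scan.

Final answer: nonzero zero-divisors of Z/8Z = {2, 4, 6}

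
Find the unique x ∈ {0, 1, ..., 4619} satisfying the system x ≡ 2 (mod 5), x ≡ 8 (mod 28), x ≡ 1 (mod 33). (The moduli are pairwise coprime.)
The moduli 5, 28, 33 are pairwise coprime, so by the CRT there is a unique solution mod 5·28·33 = 4620.
Solve by successive substitution. Start with x ≡ 2 (mod 5).
  Combine with x ≡ 8 (mod 28): write x = 2 + 5·t and require 2 + 5·t ≡ 8 (mod 28), i.e. 5·t ≡ 8 − 2 ≡ 6 (mod 28). Since 5^(−1) ≡ 17 (mod 28), t ≡ 17·6 ≡ 18 (mod 28). So x ≡ 2 + 5·18 = 92 (mod 140).
  Combine with x ≡ 1 (mod 33): write x = 92 + 140·t and require 92 + 140·t ≡ 1 (mod 33), i.e. 140·t ≡ 1 − 92 ≡ 8 (mod 33). Since 140^(−1) ≡ 29 (mod 33) (140 ≡ 8 (mod 33)), t ≡ 29·8 ≡ 1 (mod 33). So x ≡ 92 + 140·1 = 232 (mod 4620).
Unique solution in [0, 4620): x = 232.

Final answer: x ≡ 232 (mod 4620); the representative in [0, 4620) is 232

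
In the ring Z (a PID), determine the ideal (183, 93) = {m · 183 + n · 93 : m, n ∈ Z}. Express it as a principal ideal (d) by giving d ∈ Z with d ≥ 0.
In the PID Z, (a, b) is generated by gcd(a, b). Compute gcd(183, 93) with the extended Euclidean algorithm, tracking rows (r, s, t) with s·183 + t·93 = r:
  row A: (183, 1, 0)   [1·183 + 0·93 = 183]
  row B: (93, 0, 1)   [0·183 + 1·93 = 93]
  183 = 1·93 + 90   → row C = row A − 1·row B = (90, 1, −1)   [check: 1·183 − 1·93 = 90]
  93 = 1·90 + 3   → row D = row B − 1·row C = (3, −1, 2)   [check: −1·183 + 2·93 = 3]
  90 = 30·3 + 0   → remainder 0, stop. gcd = 3 (last nonzero row D).
So gcd(183, 93) = 3, with Bézout identity −1·183 + 2·93 = 3. Containment (⊇): the Bézout identity exhibits 3 as an element of (183, 93), giving (3) ⊆ (183, 93). Containment (⊆): since 3 | 183 and 3 | 93 (183 = 3·61, 93 = 3·31), every Z-linear combination of 183 and 93 is divisible by 3, so (183, 93) ⊆ (3). Therefore (183, 93) = (3), d = 3.

Final answer: (183, 93) = (3); d = 3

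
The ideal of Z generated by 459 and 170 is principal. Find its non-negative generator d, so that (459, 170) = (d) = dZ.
In the PID Z, (a, b) is generated by gcd(a, b). Compute gcd(459, 170) with the extended Euclidean algorithm, tracking rows (r, s, t) with s·459 + t·170 = r:
  row A: (459, 1, 0)   [1·459 + 0·170 = 459]
  row B: (170, 0, 1)   [0·459 + 1·170 = 170]
  459 = 2·170 + 119   → row C = row A − 2·row B = (119, 1, −2)   [check: 1·459 − 2·170 = 119]
  170 = 1·119 + 51   → row D = row B − 1·row C = (51, −1, 3)   [check: −1·459 + 3·170 = 51]
  119 = 2·51 + 17   → row E = row C − 2·row D = (17, 3, −8)   [check: 3·459 − 8·170 = 17]
  51 = 3·17 + 0   → remainder 0, stop. gcd = 17 (last nonzero row E).
So gcd(459, 170) = 17, with Bézout identity 3·459 − 8·170 = 17. Containment (⊇): the Bézout identity exhibits 17 as an element of (459, 170), giving (17) ⊆ (459, 170). Containment (⊆): since 17 | 459 and 17 | 170 (459 = 17·27, 170 = 17·10), every Z-linear combination of 459 and 170 is divisible by 17, so (459, 170) ⊆ (17). Therefore (459, 170) = (17), d = 17.

Final answer: (459, 170) = (17); d = 17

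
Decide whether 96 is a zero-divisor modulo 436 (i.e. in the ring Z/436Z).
gcd(96, 436) = 4 > 1, so 96 is not a unit in Z/436Z. In Z/nZ every nonzero non-unit is a zero-divisor: explicitly, take b = 436/gcd = 109 ≠ 0 (mod 436); then 96·109 = 10464 = 24·436, i.e. 96·109 ≡ 0 (mod 436). So 96 is a zero-divisor.

Final answer: YES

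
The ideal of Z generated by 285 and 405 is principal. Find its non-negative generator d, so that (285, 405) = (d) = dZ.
In the PID Z, (a, b) is generated by gcd(a, b). Compute gcd(405, 285) with the extended Euclidean algorithm, tracking rows (r, s, t) with s·405 + t·285 = r:
  row A: (405, 1, 0)   [1·405 + 0·285 = 405]
  row B: (285, 0, 1)   [0·405 + 1·285 = 285]
  405 = 1·285 + 120   → row C = row A − 1·row B = (120, 1, −1)   [check: 1·405 − 1·285 = 120]
  285 = 2·120 + 45   → row D = row B − 2·row C = (45, −2, 3)   [check: −2·405 + 3·285 = 45]
  120 = 2·45 + 30   → row E = row C − 2·row D = (30, 5, −7)   [check: 5·405 − 7·285 = 30]
  45 = 1·30 + 15   → row F = row D − 1·row E = (15, −7, 10)   [check: −7·405 + 10·285 = 15]
  30 = 2·15 + 0   → remainder 0, stop. gcd = 15 (last nonzero row F).
So gcd(285, 405) = 15, with Bézout identity −7·405 + 10·285 = 15. Containment (⊇): the Bézout identity exhibits 15 as an element of (285, 405), giving (15) ⊆ (285, 405). Containment (⊆): since 15 | 285 and 15 | 405 (285 = 15·19, 405 = 15·27), every Z-linear combination of 285 and 405 is divisible by 15, so (285, 405) ⊆ (15). Therefore (285, 405) = (15), d = 15.

Final answer: (285, 405) = (15); d = 15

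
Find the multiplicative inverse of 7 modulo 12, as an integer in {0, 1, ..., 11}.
7^(−1) ≡ 7 (mod 12)

Apply the extended Euclidean algorithm to (12, 7), tracking rows (r, s, t) with s·12 + t·7 = r. Each division r_prev = q·r_cur + r_new produces the new row as (previous row) − q·(current row):
  row A: (12, 1, 0)   [1·12 + 0·7 = 12]
  row B: (7, 0, 1)   [0·12 + 1·7 = 7]
  12 = 1·7 + 5   → row C = row A − 1·row B = (5, 1, −1)   [check: 1·12 − 1·7 = 5]
  7 = 1·5 + 2   → row D = row B − 1·row C = (2, −1, 2)   [check: −1·12 + 2·7 = 2]
  5 = 2·2 + 1   → row E = row C − 2·row D = (1, 3, −5)   [check: 3·12 − 5·7 = 1]
  2 = 2·1 + 0   → remainder 0, stop. gcd = 1 (last nonzero row E).
The gcd is 1, so 7 is invertible mod 12. The last nonzero row gives 3·12 − 5·7 = 1, so t = −5. So 7^(−1) ≡ −5 ≡ 7 (mod 12). Verify: 7 · 7 = 49 ≡ 1 (mod 12). ✓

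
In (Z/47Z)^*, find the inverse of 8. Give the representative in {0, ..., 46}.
8^(−1) ≡ 6 (mod 47)

Apply the extended Euclidean algorithm to (47, 8), tracking rows (r, s, t) with s·47 + t·8 = r. Each division r_prev = q·r_cur + r_new produces the new row as (previous row) − q·(current row):
  row A: (47, 1, 0)   [1·47 + 0·8 = 47]
  row B: (8, 0, 1)   [0·47 + 1·8 = 8]
  47 = 5·8 + 7   → row C = row A − 5·row B = (7, 1, −5)   [check: 1·47 − 5·8 = 7]
  8 = 1·7 + 1   → row D = row B − 1·row C = (1, −1, 6)   [check: −1·47 + 6·8 = 1]
  7 = 7·1 + 0   → remainder 0, stop. gcd = 1 (last nonzero row D).
The gcd is 1, so 8 is invertible mod 47. The last nonzero row gives −1·47 + 6·8 = 1, so t = 6. So 8^(−1) ≡ 6 (mod 47). Verify: 8 · 6 = 48 ≡ 1 (mod 47). ✓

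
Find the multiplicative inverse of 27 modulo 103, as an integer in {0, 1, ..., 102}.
27^(−1) ≡ 42 (mod 103)

Apply the extended Euclidean algorithm to (103, 27), tracking rows (r, s, t) with s·103 + t·27 = r. Each division r_prev = q·r_cur + r_new produces the new row as (previous row) − q·(current row):
  row A: (103, 1, 0)   [1·103 + 0·27 = 103]
  row B: (27, 0, 1)   [0·103 + 1·27 = 27]
  103 = 3·27 + 22   → row C = row A − 3·row B = (22, 1, −3)   [check: 1·103 − 3·27 = 22]
  27 = 1·22 + 5   → row D = row B − 1·row C = (5, −1, 4)   [check: −1·103 + 4·27 = 5]
  22 = 4·5 + 2   → row E = row C − 4·row D = (2, 5, −19)   [check: 5·103 − 19·27 = 2]
  5 = 2·2 + 1   → row F = row D − 2·row E = (1, −11, 42)   [check: −11·103 + 42·27 = 1]
  2 = 2·1 + 0   → remainder 0, stop. gcd = 1 (last nonzero row F).
The gcd is 1, so 27 is invertible mod 103. The last nonzero row gives −11·103 + 42·27 = 1, so t = 42. So 27^(−1) ≡ 42 (mod 103). Verify: 27 · 42 = 1134 ≡ 1 (mod 103). ✓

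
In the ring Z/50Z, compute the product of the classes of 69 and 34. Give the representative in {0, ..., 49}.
Reduce the factors first: 69 ≡ 19 (mod 50), so 69 · 34 ≡ 19 · 34 (mod 50). 19 · 34 = 646. Dividing by 50: 646 = 12·50 + 46. So (69 · 34) mod 50 = 46.

Final answer: 46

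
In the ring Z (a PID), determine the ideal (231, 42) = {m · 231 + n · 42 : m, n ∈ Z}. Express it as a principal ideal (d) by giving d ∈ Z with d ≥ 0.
In the PID Z, (a, b) is generated by gcd(a, b). Compute gcd(231, 42) with the extended Euclidean algorithm, tracking rows (r, s, t) with s·231 + t·42 = r:
  row A: (231, 1, 0)   [1·231 + 0·42 = 231]
  row B: (42, 0, 1)   [0·231 + 1·42 = 42]
  231 = 5·42 + 21   → row C = row A − 5·row B = (21, 1, −5)   [check: 1·231 − 5·42 = 21]
  42 = 2·21 + 0   → remainder 0, stop. gcd = 21 (last nonzero row C).
So gcd(231, 42) = 21, with Bézout identity 1·231 − 5·42 = 21. Containment (⊇): the Bézout identity exhibits 21 as an element of (231, 42), giving (21) ⊆ (231, 42). Containment (⊆): since 21 | 231 and 21 | 42 (231 = 21·11, 42 = 21·2), every Z-linear combination of 231 and 42 is divisible by 21, so (231, 42) ⊆ (21). Therefore (231, 42) = (21), d = 21.

Final answer: (231, 42) = (21); d = 21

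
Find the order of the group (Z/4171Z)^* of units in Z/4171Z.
|(Z/4171Z)^*| = 4032

(Z/4171Z)^* consists of the classes a with gcd(a, 4171) = 1, so its order is φ(4171). φ is multiplicative, with φ(p^e) = p^e − p^(e−1). Factorise 4171 = 43 · 97. Then
  φ(4171) = (43 − 1) · (97 − 1) = 42 · 96 = 4032.
Thus |(Z/4171Z)^*| = 4032.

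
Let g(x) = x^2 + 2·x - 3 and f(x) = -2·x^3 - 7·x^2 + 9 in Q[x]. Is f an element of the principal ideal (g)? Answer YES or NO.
In Q[x] the ideal (g) consists of all multiples of g, so f ∈ (g) iff g | f, i.e. iff the remainder of f on division by g is 0. Divide f by g (g is monic, so eliminate the leading term of the running remainder at each step):
  leading term -2·x^3: subtract (-2·x)·g(x) = -2·x^3 - 4·x^2 + 6·x, leaving -3·x^2 - 6·x + 9
  leading term -3·x^2: subtract (-3)·g(x) = -3·x^2 - 6·x + 9, leaving 0
The remainder is 0, so f(x) = g(x) · h(x) with h(x) = -2·x - 3. Hence g | f, i.e. f ∈ (g).

Final answer: YES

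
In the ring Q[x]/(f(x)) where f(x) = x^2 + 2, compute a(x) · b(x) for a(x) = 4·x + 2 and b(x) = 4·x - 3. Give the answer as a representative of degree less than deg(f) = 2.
First multiply in Q[x] without reducing: a · b = 16·x^2 - 4·x - 6. Now divide by f(x) = x^2 + 2, eliminating the leading term at each step:
  leading term 16·x^2: subtract (16)·f(x) = 16·x^2 + 32, leaving -4·x - 38
The degree is now < 2, so this is the remainder. Hence a · b ≡ -4·x - 38 in Q[x]/(f).

Final answer: a · b ≡ -4·x - 38 (mod f(x))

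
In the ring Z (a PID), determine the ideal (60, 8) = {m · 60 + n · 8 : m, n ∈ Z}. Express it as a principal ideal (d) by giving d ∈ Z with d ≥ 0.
In the PID Z, (a, b) is generated by gcd(a, b). Compute gcd(60, 8) with the extended Euclidean algorithm, tracking rows (r, s, t) with s·60 + t·8 = r:
  row A: (60, 1, 0)   [1·60 + 0·8 = 60]
  row B: (8, 0, 1)   [0·60 + 1·8 = 8]
  60 = 7·8 + 4   → row C = row A − 7·row B = (4, 1, −7)   [check: 1·60 − 7·8 = 4]
  8 = 2·4 + 0   → remainder 0, stop. gcd = 4 (last nonzero row C).
So gcd(60, 8) = 4, with Bézout identity 1·60 − 7·8 = 4. Containment (⊇): the Bézout identity exhibits 4 as an element of (60, 8), giving (4) ⊆ (60, 8). Containment (⊆): since 4 | 60 and 4 | 8 (60 = 4·15, 8 = 4·2), every Z-linear combination of 60 and 8 is divisible by 4, so (60, 8) ⊆ (4). Therefore (60, 8) = (4), d = 4.

Final answer: (60, 8) = (4); d = 4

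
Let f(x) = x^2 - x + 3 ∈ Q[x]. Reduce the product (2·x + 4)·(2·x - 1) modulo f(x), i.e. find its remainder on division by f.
First multiply in Q[x] without reducing: a · b = 4·x^2 + 6·x - 4. Now divide by f(x) = x^2 - x + 3, eliminating the leading term at each step:
  leading term 4·x^2: subtract (4)·f(x) = 4·x^2 - 4·x + 12, leaving 10·x - 16
The degree is now < 2, so this is the remainder. Hence a · b ≡ 10·x - 16 in Q[x]/(f).

Final answer: a · b ≡ 10·x - 16 (mod f(x))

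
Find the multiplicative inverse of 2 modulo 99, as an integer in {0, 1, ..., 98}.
Apply the extended Euclidean algorithm to (99, 2), tracking rows (r, s, t) with s·99 + t·2 = r. Each division r_prev = q·r_cur + r_new produces the new row as (previous row) − q·(current row):
  row A: (99, 1, 0)   [1·99 + 0·2 = 99]
  row B: (2, 0, 1)   [0·99 + 1·2 = 2]
  99 = 49·2 + 1   → row C = row A − 49·row B = (1, 1, −49)   [check: 1·99 − 49·2 = 1]
  2 = 2·1 + 0   → remainder 0, stop. gcd = 1 (last nonzero row C).
The gcd is 1, so 2 is invertible mod 99. The last nonzero row gives 1·99 − 49·2 = 1, so t = −49. So 2^(−1) ≡ −49 ≡ 50 (mod 99). Verify: 2 · 50 = 100 ≡ 1 (mod 99). ✓

Final answer: 2^(−1) ≡ 50 (mod 99)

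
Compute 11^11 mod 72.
59

Use repeated squaring. Binary(11) = 1011. Walk through the bits of the exponent 11 left-to-right: at each bit after the leading one, square the running value, then multiply by 11 if the bit is 1 (always reducing mod 72):
  bit 1 = 1 (leading): start with 11.
  bit 2 = 0: square 11^2 = 121 ≡ 49 (mod 72).
  bit 3 = 1: square 49^2 = 2401 ≡ 25; bit is 1, so multiply 25·11 = 275 ≡ 59 (mod 72).
  bit 4 = 1: square 59^2 = 3481 ≡ 25; bit is 1, so multiply 25·11 = 275 ≡ 59 (mod 72).
Final value: 11^11 ≡ 59 (mod 72).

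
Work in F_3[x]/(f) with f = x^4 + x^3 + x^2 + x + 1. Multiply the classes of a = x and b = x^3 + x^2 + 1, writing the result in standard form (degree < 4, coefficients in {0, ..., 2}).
Multiply as integer polynomials: a · b = x^4 + x^3 + x. Reducing coefficients mod 3: a · b ≡ x^4 + x^3 + x. Now divide by f(x) = x^4 + x^3 + x^2 + x + 1 in F_3[x], eliminating the leading term at each step:
  leading term x^4: subtract (1)·f(x) = x^4 + x^3 + x^2 + x + 1, leaving 2·x^2 + 2 (coefficients mod 3)
The degree is now < 4, so this is the remainder. Hence a · b ≡ 2·x^2 + 2 in F_3[x]/(f).

Final answer: a · b ≡ 2·x^2 + 2 (mod f(x))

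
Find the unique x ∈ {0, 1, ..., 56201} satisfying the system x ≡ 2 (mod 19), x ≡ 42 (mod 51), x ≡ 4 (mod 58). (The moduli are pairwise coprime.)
x ≡ 30744 (mod 56202); the representative in [0, 56202) is 30744

The moduli 19, 51, 58 are pairwise coprime, so by the CRT there is a unique solution mod 19·51·58 = 56202.
Solve by successive substitution. Start with x ≡ 2 (mod 19).
  Combine with x ≡ 42 (mod 51): write x = 2 + 19·t and require 2 + 19·t ≡ 42 (mod 51), i.e. 19·t ≡ 42 − 2 ≡ 40 (mod 51). Since 19^(−1) ≡ 43 (mod 51), t ≡ 43·40 ≡ 37 (mod 51). So x ≡ 2 + 19·37 = 705 (mod 969).
  Combine with x ≡ 4 (mod 58): write x = 705 + 969·t and require 705 + 969·t ≡ 4 (mod 58), i.e. 969·t ≡ 4 − 705 ≡ 53 (mod 58). Since 969^(−1) ≡ 17 (mod 58) (969 ≡ 41 (mod 58)), t ≡ 17·53 ≡ 31 (mod 58). So x ≡ 705 + 969·31 = 30744 (mod 56202).
Unique solution in [0, 56202): x = 30744.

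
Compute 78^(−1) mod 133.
78^(−1) ≡ 29 (mod 133)

Apply the extended Euclidean algorithm to (133, 78), tracking rows (r, s, t) with s·133 + t·78 = r. Each division r_prev = q·r_cur + r_new produces the new row as (previous row) − q·(current row):
  row A: (133, 1, 0)   [1·133 + 0·78 = 133]
  row B: (78, 0, 1)   [0·133 + 1·78 = 78]
  133 = 1·78 + 55   → row C = row A − 1·row B = (55, 1, −1)   [check: 1·133 − 1·78 = 55]
  78 = 1·55 + 23   → row D = row B − 1·row C = (23, −1, 2)   [check: −1·133 + 2·78 = 23]
  55 = 2·23 + 9   → row E = row C − 2·row D = (9, 3, −5)   [check: 3·133 − 5·78 = 9]
  23 = 2·9 + 5   → row F = row D − 2·row E = (5, −7, 12)   [check: −7·133 + 12·78 = 5]
  9 = 1·5 + 4   → row G = row E − 1·row F = (4, 10, −17)   [check: 10·133 − 17·78 = 4]
  5 = 1·4 + 1   → row H = row F − 1·row G = (1, −17, 29)   [check: −17·133 + 29·78 = 1]
  4 = 4·1 + 0   → remainder 0, stop. gcd = 1 (last nonzero row H).
The gcd is 1, so 78 is invertible mod 133. The last nonzero row gives −17·133 + 29·78 = 1, so t = 29. So 78^(−1) ≡ 29 (mod 133). Verify: 78 · 29 = 2262 ≡ 1 (mod 133). ✓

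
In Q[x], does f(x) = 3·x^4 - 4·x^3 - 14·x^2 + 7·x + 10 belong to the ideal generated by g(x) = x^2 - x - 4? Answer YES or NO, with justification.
In Q[x] the ideal (g) consists of all multiples of g, so f ∈ (g) iff g | f, i.e. iff the remainder of f on division by g is 0. Divide f by g (g is monic, so eliminate the leading term of the running remainder at each step):
  leading term 3·x^4: subtract (3·x^2)·g(x) = 3·x^4 - 3·x^3 - 12·x^2, leaving -x^3 - 2·x^2 + 7·x + 10
  leading term -x^3: subtract (-x)·g(x) = -x^3 + x^2 + 4·x, leaving -3·x^2 + 3·x + 10
  leading term -3·x^2: subtract (-3)·g(x) = -3·x^2 + 3·x + 12, leaving -2
The remainder r(x) = -2 ≠ 0 (and deg r < deg g), so g ∤ f, i.e. f ∉ (g).

Final answer: NO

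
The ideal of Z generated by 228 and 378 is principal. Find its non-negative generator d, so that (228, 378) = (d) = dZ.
In the PID Z, (a, b) is generated by gcd(a, b). Compute gcd(378, 228) with the extended Euclidean algorithm, tracking rows (r, s, t) with s·378 + t·228 = r:
  row A: (378, 1, 0)   [1·378 + 0·228 = 378]
  row B: (228, 0, 1)   [0·378 + 1·228 = 228]
  378 = 1·228 + 150   → row C = row A − 1·row B = (150, 1, −1)   [check: 1·378 − 1·228 = 150]
  228 = 1·150 + 78   → row D = row B − 1·row C = (78, −1, 2)   [check: −1·378 + 2·228 = 78]
  150 = 1·78 + 72   → row E = row C − 1·row D = (72, 2, −3)   [check: 2·378 − 3·228 = 72]
  78 = 1·72 + 6   → row F = row D − 1·row E = (6, −3, 5)   [check: −3·378 + 5·228 = 6]
  72 = 12·6 + 0   → remainder 0, stop. gcd = 6 (last nonzero row F).
So gcd(228, 378) = 6, with Bézout identity −3·378 + 5·228 = 6. Containment (⊇): the Bézout identity exhibits 6 as an element of (228, 378), giving (6) ⊆ (228, 378). Containment (⊆): since 6 | 228 and 6 | 378 (228 = 6·38, 378 = 6·63), every Z-linear combination of 228 and 378 is divisible by 6, so (228, 378) ⊆ (6). Therefore (228, 378) = (6), d = 6.

Final answer: (228, 378) = (6); d = 6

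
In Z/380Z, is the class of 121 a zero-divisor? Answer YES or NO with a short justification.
gcd(121, 380) = 1, so 121 is a unit in Z/380Z (it has a multiplicative inverse). A unit cannot be a zero-divisor: if 121·b ≡ 0 then multiplying both sides by 121^(−1) gives b ≡ 0. So 121 is not a zero-divisor.

Final answer: NO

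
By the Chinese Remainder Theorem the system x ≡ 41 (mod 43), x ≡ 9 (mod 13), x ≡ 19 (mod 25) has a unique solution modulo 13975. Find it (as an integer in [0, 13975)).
x ≡ 4169 (mod 13975); the representative in [0, 13975) is 4169

The moduli 43, 13, 25 are pairwise coprime, so by the CRT there is a unique solution mod 43·13·25 = 13975.
Solve by successive substitution. Start with x ≡ 41 (mod 43).
  Combine with x ≡ 9 (mod 13): write x = 41 + 43·t and require 41 + 43·t ≡ 9 (mod 13), i.e. 43·t ≡ 9 − 41 ≡ 7 (mod 13). Since 43^(−1) ≡ 10 (mod 13) (43 ≡ 4 (mod 13)), t ≡ 10·7 ≡ 5 (mod 13). So x ≡ 41 + 43·5 = 256 (mod 559).
  Combine with x ≡ 19 (mod 25): write x = 256 + 559·t and require 256 + 559·t ≡ 19 (mod 25), i.e. 559·t ≡ 19 − 256 ≡ 13 (mod 25). Since 559^(−1) ≡ 14 (mod 25) (559 ≡ 9 (mod 25)), t ≡ 14·13 ≡ 7 (mod 25). So x ≡ 256 + 559·7 = 4169 (mod 13975).
Unique solution in [0, 13975): x = 4169.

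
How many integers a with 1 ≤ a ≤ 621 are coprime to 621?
396

The number of a ∈ {1, ..., 621} with gcd(a, 621) = 1 is by definition Euler's totient φ(621). φ is multiplicative, with φ(p^e) = p^e − p^(e−1). Factorise 621 = 3^3 · 23. Then
  φ(621) = (3^3 − 3^2) · (23 − 1) = 18 · 22 = 396.
So there are 396 such integers.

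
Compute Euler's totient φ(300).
φ(300) = 80

φ is multiplicative, with φ(p^e) = p^e − p^(e−1). Factorise 300 = 2^2 · 3 · 5^2. Then
  φ(300) = (2^2 − 2^1) · (3 − 1) · (5^2 − 5^1) = 2 · 2 · 20 = 80.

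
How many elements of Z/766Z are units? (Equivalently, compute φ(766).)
Z/766Z has φ(766) = 382 units

An element a ∈ Z/766Z is a unit iff gcd(a, 766) = 1, so the number of units is φ(766). φ is multiplicative, with φ(p^e) = p^e − p^(e−1). Factorise 766 = 2 · 383. Then
  φ(766) = (2 − 1) · (383 − 1) = 1 · 382 = 382.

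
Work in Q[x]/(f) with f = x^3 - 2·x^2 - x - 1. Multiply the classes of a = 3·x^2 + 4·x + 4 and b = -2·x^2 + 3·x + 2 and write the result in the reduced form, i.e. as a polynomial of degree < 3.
First multiply in Q[x] without reducing: a · b = -6·x^4 + x^3 + 10·x^2 + 20·x + 8. Now divide by f(x) = x^3 - 2·x^2 - x - 1, eliminating the leading term at each step:
  leading term -6·x^4: subtract (-6·x)·f(x) = -6·x^4 + 12·x^3 + 6·x^2 + 6·x, leaving -11·x^3 + 4·x^2 + 14·x + 8
  leading term -11·x^3: subtract (-11)·f(x) = -11·x^3 + 22·x^2 + 11·x + 11, leaving -18·x^2 + 3·x - 3
The degree is now < 3, so this is the remainder. Hence a · b ≡ -18·x^2 + 3·x - 3 in Q[x]/(f).

Final answer: a · b ≡ -18·x^2 + 3·x - 3 (mod f(x))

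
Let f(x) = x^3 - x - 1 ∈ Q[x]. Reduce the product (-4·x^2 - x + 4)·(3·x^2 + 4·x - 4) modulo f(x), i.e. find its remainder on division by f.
a · b ≡ 12·x^2 - 11·x - 35 (mod f(x))

First multiply in Q[x] without reducing: a · b = -12·x^4 - 19·x^3 + 24·x^2 + 20·x - 16. Now divide by f(x) = x^3 - x - 1, eliminating the leading term at each step:
  leading term -12·x^4: subtract (-12·x)·f(x) = -12·x^4 + 12·x^2 + 12·x, leaving -19·x^3 + 12·x^2 + 8·x - 16
  leading term -19·x^3: subtract (-19)·f(x) = -19·x^3 + 19·x + 19, leaving 12·x^2 - 11·x - 35
The degree is now < 3, so this is the remainder. Hence a · b ≡ 12·x^2 - 11·x - 35 in Q[x]/(f).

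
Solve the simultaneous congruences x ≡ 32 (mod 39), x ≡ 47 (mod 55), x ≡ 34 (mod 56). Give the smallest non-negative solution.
The moduli 39, 55, 56 are pairwise coprime, so by the CRT there is a unique solution mod 39·55·56 = 120120.
Solve by successive substitution. Start with x ≡ 32 (mod 39).
  Combine with x ≡ 47 (mod 55): write x = 32 + 39·t and require 32 + 39·t ≡ 47 (mod 55), i.e. 39·t ≡ 47 − 32 ≡ 15 (mod 55). Since 39^(−1) ≡ 24 (mod 55), t ≡ 24·15 ≡ 30 (mod 55). So x ≡ 32 + 39·30 = 1202 (mod 2145).
  Combine with x ≡ 34 (mod 56): write x = 1202 + 2145·t and require 1202 + 2145·t ≡ 34 (mod 56), i.e. 2145·t ≡ 34 − 1202 ≡ 8 (mod 56). Since 2145^(−1) ≡ 33 (mod 56) (2145 ≡ 17 (mod 56)), t ≡ 33·8 ≡ 40 (mod 56). So x ≡ 1202 + 2145·40 = 87002 (mod 120120).
Unique solution in [0, 120120): x = 87002.

Final answer: x ≡ 87002 (mod 120120); the representative in [0, 120120) is 87002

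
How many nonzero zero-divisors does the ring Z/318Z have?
In Z/318Z each nonzero element is either a unit (gcd with 318 is 1) or a zero-divisor (gcd > 1). The number of units is φ(318): factorise 318 = 2 · 3 · 53, so φ(318) = (2 − 1) · (3 − 1) · (53 − 1) = 1 · 2 · 52 = 104. The nonzero elements number 318 − 1 = 317. Hence the nonzero zero-divisors number 317 − 104 = 213.

Final answer: Z/318Z has 213 nonzero zero-divisors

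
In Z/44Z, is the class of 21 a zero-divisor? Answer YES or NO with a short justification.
NO

gcd(21, 44) = 1, so 21 is a unit in Z/44Z (it has a multiplicative inverse). A unit cannot be a zero-divisor: if 21·b ≡ 0 then multiplying both sides by 21^(−1) gives b ≡ 0. So 21 is not a zero-divisor.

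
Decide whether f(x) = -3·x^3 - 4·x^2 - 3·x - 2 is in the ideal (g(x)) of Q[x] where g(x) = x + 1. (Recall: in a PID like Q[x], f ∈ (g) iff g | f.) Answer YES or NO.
In Q[x] the ideal (g) consists of all multiples of g, so f ∈ (g) iff g | f, i.e. iff the remainder of f on division by g is 0. Divide f by g (g is monic, so eliminate the leading term of the running remainder at each step):
  leading term -3·x^3: subtract (-3·x^2)·g(x) = -3·x^3 - 3·x^2, leaving -x^2 - 3·x - 2
  leading term -x^2: subtract (-x)·g(x) = -x^2 - x, leaving -2·x - 2
  leading term -2·x: subtract (-2)·g(x) = -2·x - 2, leaving 0
The remainder is 0, so f(x) = g(x) · h(x) with h(x) = -3·x^2 - x - 2. Hence g | f, i.e. f ∈ (g).

Final answer: YES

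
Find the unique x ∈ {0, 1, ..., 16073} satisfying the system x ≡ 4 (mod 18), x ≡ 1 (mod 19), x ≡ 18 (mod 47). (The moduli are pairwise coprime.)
The moduli 18, 19, 47 are pairwise coprime, so by the CRT there is a unique solution mod 18·19·47 = 16074.
Solve by successive substitution. Start with x ≡ 4 (mod 18).
  Combine with x ≡ 1 (mod 19): write x = 4 + 18·t and require 4 + 18·t ≡ 1 (mod 19), i.e. 18·t ≡ 1 − 4 ≡ 16 (mod 19). Since 18^(−1) ≡ 18 (mod 19), t ≡ 18·16 ≡ 3 (mod 19). So x ≡ 4 + 18·3 = 58 (mod 342).
  Combine with x ≡ 18 (mod 47): write x = 58 + 342·t and require 58 + 342·t ≡ 18 (mod 47), i.e. 342·t ≡ 18 − 58 ≡ 7 (mod 47). Since 342^(−1) ≡ 29 (mod 47) (342 ≡ 13 (mod 47)), t ≡ 29·7 ≡ 15 (mod 47). So x ≡ 58 + 342·15 = 5188 (mod 16074).
Unique solution in [0, 16074): x = 5188.

Final answer: x ≡ 5188 (mod 16074); the representative in [0, 16074) is 5188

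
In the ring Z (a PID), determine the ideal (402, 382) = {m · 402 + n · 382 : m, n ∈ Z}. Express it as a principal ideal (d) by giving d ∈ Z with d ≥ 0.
In the PID Z, (a, b) is generated by gcd(a, b). Compute gcd(402, 382) with the extended Euclidean algorithm, tracking rows (r, s, t) with s·402 + t·382 = r:
  row A: (402, 1, 0)   [1·402 + 0·382 = 402]
  row B: (382, 0, 1)   [0·402 + 1·382 = 382]
  402 = 1·382 + 20   → row C = row A − 1·row B = (20, 1, −1)   [check: 1·402 − 1·382 = 20]
  382 = 19·20 + 2   → row D = row B − 19·row C = (2, −19, 20)   [check: −19·402 + 20·382 = 2]
  20 = 10·2 + 0   → remainder 0, stop. gcd = 2 (last nonzero row D).
So gcd(402, 382) = 2, with Bézout identity −19·402 + 20·382 = 2. Containment (⊇): the Bézout identity exhibits 2 as an element of (402, 382), giving (2) ⊆ (402, 382). Containment (⊆): since 2 | 402 and 2 | 382 (402 = 2·201, 382 = 2·191), every Z-linear combination of 402 and 382 is divisible by 2, so (402, 382) ⊆ (2). Therefore (402, 382) = (2), d = 2.

Final answer: (402, 382) = (2); d = 2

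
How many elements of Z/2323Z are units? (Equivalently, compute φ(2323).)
An element a ∈ Z/2323Z is a unit iff gcd(a, 2323) = 1, so the number of units is φ(2323). φ is multiplicative, with φ(p^e) = p^e − p^(e−1). Factorise 2323 = 23 · 101. Then
  φ(2323) = (23 − 1) · (101 − 1) = 22 · 100 = 2200.

Final answer: Z/2323Z has φ(2323) = 2200 units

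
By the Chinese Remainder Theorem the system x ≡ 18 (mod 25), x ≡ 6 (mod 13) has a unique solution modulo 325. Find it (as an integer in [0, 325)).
x ≡ 318 (mod 325); the representative in [0, 325) is 318

The moduli 25, 13 are pairwise coprime, so by the CRT there is a unique solution mod 25·13 = 325.
Solve by successive substitution. Start with x ≡ 18 (mod 25).
  Combine with x ≡ 6 (mod 13): write x = 18 + 25·t and require 18 + 25·t ≡ 6 (mod 13), i.e. 25·t ≡ 6 − 18 ≡ 1 (mod 13). Since 25^(−1) ≡ 12 (mod 13) (25 ≡ 12 (mod 13)), t ≡ 12·1 ≡ 12 (mod 13). So x ≡ 18 + 25·12 = 318 (mod 325).
Unique solution in [0, 325): x = 318.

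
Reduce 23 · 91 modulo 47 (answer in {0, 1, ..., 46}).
25

Reduce the factors first: 91 ≡ 44 (mod 47), so 23 · 91 ≡ 23 · 44 (mod 47). 23 · 44 = 1012. Dividing by 47: 1012 = 21·47 + 25. So (23 · 91) mod 47 = 25.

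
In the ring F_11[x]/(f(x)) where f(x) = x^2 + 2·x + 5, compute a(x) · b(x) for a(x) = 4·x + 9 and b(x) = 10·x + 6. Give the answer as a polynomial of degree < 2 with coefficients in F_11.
a · b ≡ x + 8 (mod f(x))

Multiply as integer polynomials: a · b = 40·x^2 + 114·x + 54. Reducing coefficients mod 11: a · b ≡ 7·x^2 + 4·x + 10. Now divide by f(x) = x^2 + 2·x + 5 in F_11[x], eliminating the leading term at each step:
  leading term 7·x^2: subtract (7)·f(x) = 7·x^2 + 3·x + 2, leaving x + 8 (coefficients mod 11)
The degree is now < 2, so this is the remainder. Hence a · b ≡ x + 8 in F_11[x]/(f).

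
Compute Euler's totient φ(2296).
φ(2296) = 960

φ is multiplicative, with φ(p^e) = p^e − p^(e−1). Factorise 2296 = 2^3 · 7 · 41. Then
  φ(2296) = (2^3 − 2^2) · (7 − 1) · (41 − 1) = 4 · 6 · 40 = 960.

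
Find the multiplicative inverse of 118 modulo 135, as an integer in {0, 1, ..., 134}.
118^(−1) ≡ 127 (mod 135)

Apply the extended Euclidean algorithm to (135, 118), tracking rows (r, s, t) with s·135 + t·118 = r. Each division r_prev = q·r_cur + r_new produces the new row as (previous row) − q·(current row):
  row A: (135, 1, 0)   [1·135 + 0·118 = 135]
  row B: (118, 0, 1)   [0·135 + 1·118 = 118]
  135 = 1·118 + 17   → row C = row A − 1·row B = (17, 1, −1)   [check: 1·135 − 1·118 = 17]
  118 = 6·17 + 16   → row D = row B − 6·row C = (16, −6, 7)   [check: −6·135 + 7·118 = 16]
  17 = 1·16 + 1   → row E = row C − 1·row D = (1, 7, −8)   [check: 7·135 − 8·118 = 1]
  16 = 16·1 + 0   → remainder 0, stop. gcd = 1 (last nonzero row E).
The gcd is 1, so 118 is invertible mod 135. The last nonzero row gives 7·135 − 8·118 = 1, so t = −8. So 118^(−1) ≡ −8 ≡ 127 (mod 135). Verify: 118 · 127 = 14986 ≡ 1 (mod 135). ✓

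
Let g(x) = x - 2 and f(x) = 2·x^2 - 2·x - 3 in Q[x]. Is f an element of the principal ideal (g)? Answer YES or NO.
In Q[x] the ideal (g) consists of all multiples of g, so f ∈ (g) iff g | f, i.e. iff the remainder of f on division by g is 0. Divide f by g (g is monic, so eliminate the leading term of the running remainder at each step):
  leading term 2·x^2: subtract (2·x)·g(x) = 2·x^2 - 4·x, leaving 2·x - 3
  leading term 2·x: subtract (2)·g(x) = 2·x - 4, leaving 1
The remainder r(x) = 1 ≠ 0 (and deg r < deg g), so g ∤ f, i.e. f ∉ (g).

Final answer: NO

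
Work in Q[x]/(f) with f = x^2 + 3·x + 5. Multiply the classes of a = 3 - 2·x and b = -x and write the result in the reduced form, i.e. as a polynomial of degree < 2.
First multiply in Q[x] without reducing: a · b = 2·x^2 - 3·x. Now divide by f(x) = x^2 + 3·x + 5, eliminating the leading term at each step:
  leading term 2·x^2: subtract (2)·f(x) = 2·x^2 + 6·x + 10, leaving -9·x - 10
The degree is now < 2, so this is the remainder. Hence a · b ≡ -9·x - 10 in Q[x]/(f).

Final answer: a · b ≡ -9·x - 10 (mod f(x))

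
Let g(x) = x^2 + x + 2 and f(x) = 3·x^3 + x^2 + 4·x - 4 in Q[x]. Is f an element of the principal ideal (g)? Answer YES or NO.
YES

In Q[x] the ideal (g) consists of all multiples of g, so f ∈ (g) iff g | f, i.e. iff the remainder of f on division by g is 0. Divide f by g (g is monic, so eliminate the leading term of the running remainder at each step):
  leading term 3·x^3: subtract (3·x)·g(x) = 3·x^3 + 3·x^2 + 6·x, leaving -2·x^2 - 2·x - 4
  leading term -2·x^2: subtract (-2)·g(x) = -2·x^2 - 2·x - 4, leaving 0
The remainder is 0, so f(x) = g(x) · h(x) with h(x) = 3·x - 2. Hence g | f, i.e. f ∈ (g).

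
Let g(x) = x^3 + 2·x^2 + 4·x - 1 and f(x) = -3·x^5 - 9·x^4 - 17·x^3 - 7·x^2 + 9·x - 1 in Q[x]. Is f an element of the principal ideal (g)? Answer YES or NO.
NO

In Q[x] the ideal (g) consists of all multiples of g, so f ∈ (g) iff g | f, i.e. iff the remainder of f on division by g is 0. Divide f by g (g is monic, so eliminate the leading term of the running remainder at each step):
  leading term -3·x^5: subtract (-3·x^2)·g(x) = -3·x^5 - 6·x^4 - 12·x^3 + 3·x^2, leaving -3·x^4 - 5·x^3 - 10·x^2 + 9·x - 1
  leading term -3·x^4: subtract (-3·x)·g(x) = -3·x^4 - 6·x^3 - 12·x^2 + 3·x, leaving x^3 + 2·x^2 + 6·x - 1
  leading term x^3: subtract (1)·g(x) = x^3 + 2·x^2 + 4·x - 1, leaving 2·x
The remainder r(x) = 2·x ≠ 0 (and deg r < deg g), so g ∤ f, i.e. f ∉ (g).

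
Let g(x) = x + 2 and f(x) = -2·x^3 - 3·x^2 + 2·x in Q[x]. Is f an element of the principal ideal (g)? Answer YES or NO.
In Q[x] the ideal (g) consists of all multiples of g, so f ∈ (g) iff g | f, i.e. iff the remainder of f on division by g is 0. Divide f by g (g is monic, so eliminate the leading term of the running remainder at each step):
  leading term -2·x^3: subtract (-2·x^2)·g(x) = -2·x^3 - 4·x^2, leaving x^2 + 2·x
  leading term x^2: subtract (x)·g(x) = x^2 + 2·x, leaving 0
The remainder is 0, so f(x) = g(x) · h(x) with h(x) = -2·x^2 + x. Hence g | f, i.e. f ∈ (g).

Final answer: YES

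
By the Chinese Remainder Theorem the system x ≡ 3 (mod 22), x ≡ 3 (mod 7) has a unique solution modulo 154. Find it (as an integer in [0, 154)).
x ≡ 3 (mod 154); the representative in [0, 154) is 3

The moduli 22, 7 are pairwise coprime, so by the CRT there is a unique solution mod 22·7 = 154.
Solve by successive substitution. Start with x ≡ 3 (mod 22).
  Combine with x ≡ 3 (mod 7): write x = 3 + 22·t and require 3 + 22·t ≡ 3 (mod 7), i.e. 22·t ≡ 3 − 3 ≡ 0 (mod 7). Since 22^(−1) ≡ 1 (mod 7) (22 ≡ 1 (mod 7)), t ≡ 1·0 ≡ 0 (mod 7). So x ≡ 3 + 22·0 = 3 (mod 154).
Unique solution in [0, 154): x = 3.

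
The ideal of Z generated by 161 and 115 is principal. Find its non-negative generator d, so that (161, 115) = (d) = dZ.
(161, 115) = (23); d = 23

In the PID Z, (a, b) is generated by gcd(a, b). Compute gcd(161, 115) with the extended Euclidean algorithm, tracking rows (r, s, t) with s·161 + t·115 = r:
  row A: (161, 1, 0)   [1·161 + 0·115 = 161]
  row B: (115, 0, 1)   [0·161 + 1·115 = 115]
  161 = 1·115 + 46   → row C = row A − 1·row B = (46, 1, −1)   [check: 1·161 − 1·115 = 46]
  115 = 2·46 + 23   → row D = row B − 2·row C = (23, −2, 3)   [check: −2·161 + 3·115 = 23]
  46 = 2·23 + 0   → remainder 0, stop. gcd = 23 (last nonzero row D).
So gcd(161, 115) = 23, with Bézout identity −2·161 + 3·115 = 23. Containment (⊇): the Bézout identity exhibits 23 as an element of (161, 115), giving (23) ⊆ (161, 115). Containment (⊆): since 23 | 161 and 23 | 115 (161 = 23·7, 115 = 23·5), every Z-linear combination of 161 and 115 is divisible by 23, so (161, 115) ⊆ (23). Therefore (161, 115) = (23), d = 23.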